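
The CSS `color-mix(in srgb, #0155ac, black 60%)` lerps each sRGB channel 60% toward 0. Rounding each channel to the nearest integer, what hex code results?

#0155ac is rgb(1, 85, 172).
Per channel, c → c + 0.6(0 − c):
  R: 1 − 0.6 = 0.4 → 0
  G: 85 + 0.6×(0−85) = 85 − 51 = 34 → 34
  B: 172 − 103.2 = 68.8 → 69
rgb(0, 34, 69) = #002245.

#002245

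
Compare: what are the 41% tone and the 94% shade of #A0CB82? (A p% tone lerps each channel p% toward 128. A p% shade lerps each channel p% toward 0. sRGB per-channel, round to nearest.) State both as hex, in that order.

#A0CB82 is rgb(160, 203, 130).
41% tone:
  R: 160 − 13.12 = 146.88 → 147
  G: 203 + 0.41×(128−203) = 203 − 30.75 = 172.25 → 172
  B: 130 + 0.41×(128−130) = 130 − 0.82 = 129.18 → 129
  → #93AC81
94% shade:
  R: 160 + 0.94×(0−160) = 160 − 150.4 = 9.6 → 10
  G: 203 + 0.94×(0−203) = 203 − 190.82 = 12.18 → 12
  B: 130 + 0.94×(0−130) = 130 − 122.2 = 7.8 → 8
  → #0A0C08

#93AC81, #0A0C08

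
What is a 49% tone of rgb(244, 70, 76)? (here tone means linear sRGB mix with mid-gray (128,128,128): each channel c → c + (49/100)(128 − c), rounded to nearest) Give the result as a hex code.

A 49% tone moves each channel 49% toward 128:
  R: 244 − 56.84 = 187.16 → 187
  G: 70 + 0.49×(128−70) = 70 + 28.42 = 98.42 → 98
  B: 76 + 0.49×(128−76) = 76 + 25.48 = 101.48 → 101
rgb(187, 98, 101) = #BB6265.

#BB6265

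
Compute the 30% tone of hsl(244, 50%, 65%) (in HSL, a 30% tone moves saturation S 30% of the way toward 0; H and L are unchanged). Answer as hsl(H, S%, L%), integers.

hsl(244, 35%, 65%)

S moves 30% from 50 toward 0: 50 − 15 = 35 → 35.
H and L are unchanged.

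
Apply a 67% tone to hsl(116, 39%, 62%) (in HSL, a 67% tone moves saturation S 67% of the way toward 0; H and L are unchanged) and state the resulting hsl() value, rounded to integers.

hsl(116, 13%, 62%)

S moves 67% from 39 toward 0: 39 − 26.13 = 12.87 → 13.
H and L are unchanged.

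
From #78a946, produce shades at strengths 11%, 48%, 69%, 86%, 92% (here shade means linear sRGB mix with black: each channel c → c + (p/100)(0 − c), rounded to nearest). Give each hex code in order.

#6b963e, #3e5824, #253416, #11180a, #0a0e06

#78a946 is rgb(120, 169, 70).
11%: (120 − 13.2 = 106.8→107, 169 − 18.59 = 150.41→150, 70 − 7.7 = 62.3→62) → #6b963e
48%: (120 − 57.6 = 62.4→62, 169 − 81.12 = 87.88→88, 70 − 33.6 = 36.4→36) → #3e5824
69%: (120 − 82.8 = 37.2→37, 169 − 116.61 = 52.39→52, 70 − 48.3 = 21.7→22) → #253416
86%: (120 − 103.2 = 16.8→17, 169 − 145.34 = 23.66→24, 70 − 60.2 = 9.8→10) → #11180a
92%: (120 − 110.4 = 9.6→10, 169 − 155.48 = 13.52→14, 70 − 64.4 = 5.6→6) → #0a0e06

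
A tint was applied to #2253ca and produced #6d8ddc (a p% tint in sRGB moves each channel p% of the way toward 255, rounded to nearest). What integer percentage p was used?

#2253ca is rgb(34, 83, 202); #6d8ddc is rgb(109, 141, 220).
On the R channel (widest range): 109 ≈ 34 + (p/100)(255 − 34), so p ≈ 100×(109 − 34)/(255 − 34) = 7500/221 = 33.94.
p = 34 reproduces all three channels after rounding.

34%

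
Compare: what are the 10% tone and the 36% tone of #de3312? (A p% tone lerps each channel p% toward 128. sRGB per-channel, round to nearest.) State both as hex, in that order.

#de3312 is rgb(222, 51, 18).
10% tone:
  R: 222 − 9.4 = 212.6 → 213
  G: 51 + 7.7 = 58.7 → 59
  B: 18 + 0.1×(128−18) = 18 + 11 = 29 → 29
  → #d53b1d
36% tone:
  R: 222 − 33.84 = 188.16 → 188
  G: 51 + 27.72 = 78.72 → 79
  B: 18 + 0.36×(128−18) = 18 + 39.6 = 57.6 → 58
  → #bc4f3a

#d53b1d, #bc4f3a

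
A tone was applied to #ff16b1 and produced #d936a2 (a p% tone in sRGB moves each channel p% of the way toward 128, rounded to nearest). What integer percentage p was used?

#ff16b1 is rgb(255, 22, 177); #d936a2 is rgb(217, 54, 162).
On the R channel (widest range): 217 ≈ 255 + (p/100)(128 − 255), so p ≈ 100×(217 − 255)/(128 − 255) = -3800/-127 = 29.92.
p = 30 reproduces all three channels after rounding.

30%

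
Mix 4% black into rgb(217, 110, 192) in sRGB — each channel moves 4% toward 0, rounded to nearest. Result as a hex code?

Per channel, c → c + 0.04(0 − c):
  R: 217 + 0.04×(0−217) = 217 − 8.68 = 208.32 → 208
  G: 110 + 0.04×(0−110) = 110 − 4.4 = 105.6 → 106
  B: 192 + 0.04×(0−192) = 192 − 7.68 = 184.32 → 184
rgb(208, 106, 184) = #D06AB8.

#D06AB8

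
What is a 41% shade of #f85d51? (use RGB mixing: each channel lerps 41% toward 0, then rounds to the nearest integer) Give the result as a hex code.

#f85d51 is rgb(248, 93, 81).
Per channel, c → c + 0.41(0 − c):
  R: 248 − 101.68 = 146.32 → 146
  G: 93 + 0.41×(0−93) = 93 − 38.13 = 54.87 → 55
  B: 81 + 0.41×(0−81) = 81 − 33.21 = 47.79 → 48
rgb(146, 55, 48) = #923730.

#923730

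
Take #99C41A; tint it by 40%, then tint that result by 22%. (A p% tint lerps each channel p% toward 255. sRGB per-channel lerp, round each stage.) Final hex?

#99C41A is rgb(153, 196, 26).
Lerp each channel 40% toward 255:
  R: 153 + 40.8 = 193.8 → 194
  G: 196 + 0.4×(255−196) = 196 + 23.6 = 219.6 → 220
  B: 26 + 0.4×(255−26) = 26 + 91.6 = 117.6 → 118
After the tint: rgb(194, 220, 118) = #C2DC76.
A 22% tint moves each channel 22% toward 255:
  R: 194 + 13.42 = 207.42 → 207
  G: 220 + 0.22×(255−220) = 220 + 7.7 = 227.7 → 228
  B: 118 + 30.14 = 148.14 → 148
rgb(207, 228, 148) = #CFE494.

#CFE494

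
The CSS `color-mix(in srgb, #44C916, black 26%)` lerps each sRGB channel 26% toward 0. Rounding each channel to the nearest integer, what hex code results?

#329510

#44C916 is rgb(68, 201, 22).
A 26% shade moves each channel 26% toward 0:
  R: 68 + 0.26×(0−68) = 68 − 17.68 = 50.32 → 50
  G: 201 + 0.26×(0−201) = 201 − 52.26 = 148.74 → 149
  B: 22 − 5.72 = 16.28 → 16
rgb(50, 149, 16) = #329510.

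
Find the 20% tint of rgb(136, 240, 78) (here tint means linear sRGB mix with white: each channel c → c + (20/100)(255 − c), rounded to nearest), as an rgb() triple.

Lerp each channel 20% toward 255:
  R: 136 + 23.8 = 159.8 → 160
  G: 240 + 3 = 243 → 243
  B: 78 + 0.2×(255−78) = 78 + 35.4 = 113.4 → 113

rgb(160, 243, 113)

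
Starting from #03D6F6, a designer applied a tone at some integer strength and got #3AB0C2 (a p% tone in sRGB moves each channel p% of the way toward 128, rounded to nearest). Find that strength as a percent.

#03D6F6 is rgb(3, 214, 246); #3AB0C2 is rgb(58, 176, 194).
On the R channel (widest range): 58 ≈ 3 + (p/100)(128 − 3), so p ≈ 100×(58 − 3)/(128 − 3) = 5500/125 = 44.00.
p = 44 reproduces all three channels after rounding.

44%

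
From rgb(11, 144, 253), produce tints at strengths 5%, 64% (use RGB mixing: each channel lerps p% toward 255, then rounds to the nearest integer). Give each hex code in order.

#1796FD, #A7D7FE

5%: (11 + 12.2 = 23.2→23, 144 + 5.55 = 149.55→150, 253→253) → #1796FD
64%: (11 + 156.16 = 167.16→167, 144 + 71.04 = 215.04→215, 253 + 1.28 = 254.28→254) → #A7D7FE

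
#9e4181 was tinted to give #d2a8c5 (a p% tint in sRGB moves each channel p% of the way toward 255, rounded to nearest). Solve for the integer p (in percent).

#9e4181 is rgb(158, 65, 129); #d2a8c5 is rgb(210, 168, 197).
On the G channel (widest range): 168 ≈ 65 + (p/100)(255 − 65), so p ≈ 100×(168 − 65)/(255 − 65) = 10300/190 = 54.21.
p = 54 reproduces all three channels after rounding.

54%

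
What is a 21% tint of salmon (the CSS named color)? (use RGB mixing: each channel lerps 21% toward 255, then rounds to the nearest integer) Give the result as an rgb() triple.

rgb(251, 155, 144)

CSS salmon is rgb(250, 128, 114).
Lerp each channel 21% toward 255:
  R: 250 + 1.05 = 251.05 → 251
  G: 128 + 0.21×(255−128) = 128 + 26.67 = 154.67 → 155
  B: 114 + 0.21×(255−114) = 114 + 29.61 = 143.61 → 144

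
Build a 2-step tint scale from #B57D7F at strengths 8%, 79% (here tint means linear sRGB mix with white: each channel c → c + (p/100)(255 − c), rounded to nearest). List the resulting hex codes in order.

#B57D7F is rgb(181, 125, 127).
8%: (181 + 5.92 = 186.92→187, 125 + 10.4 = 135.4→135, 127 + 10.24 = 137.24→137) → #BB8789
79%: (181 + 58.46 = 239.46→239, 125 + 102.7 = 227.7→228, 127 + 101.12 = 228.12→228) → #EFE4E4

#BB8789, #EFE4E4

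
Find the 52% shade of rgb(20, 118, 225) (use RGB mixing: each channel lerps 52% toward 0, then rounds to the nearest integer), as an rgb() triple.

A 52% shade moves each channel 52% toward 0:
  R: 20 + 0.52×(0−20) = 20 − 10.4 = 9.6 → 10
  G: 118 + 0.52×(0−118) = 118 − 61.36 = 56.64 → 57
  B: 225 − 117 = 108 → 108

rgb(10, 57, 108)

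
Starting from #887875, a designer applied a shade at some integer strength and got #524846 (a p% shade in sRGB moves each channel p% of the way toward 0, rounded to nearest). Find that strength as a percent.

#887875 is rgb(136, 120, 117); #524846 is rgb(82, 72, 70).
On the R channel (widest range): 82 ≈ 136 + (p/100)(0 − 136), so p ≈ 100×(82 − 136)/(0 − 136) = -5400/-136 = 39.71.
p = 40 reproduces all three channels after rounding.

40%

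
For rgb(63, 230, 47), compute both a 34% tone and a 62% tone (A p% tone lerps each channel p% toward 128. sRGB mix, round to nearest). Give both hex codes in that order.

#55C34B, #67A761

34% tone:
  R: 63 + 0.34×(128−63) = 63 + 22.1 = 85.1 → 85
  G: 230 + 0.34×(128−230) = 230 − 34.68 = 195.32 → 195
  B: 47 + 0.34×(128−47) = 47 + 27.54 = 74.54 → 75
  → #55C34B
62% tone:
  R: 63 + 0.62×(128−63) = 63 + 40.3 = 103.3 → 103
  G: 230 + 0.62×(128−230) = 230 − 63.24 = 166.76 → 167
  B: 47 + 50.22 = 97.22 → 97
  → #67A761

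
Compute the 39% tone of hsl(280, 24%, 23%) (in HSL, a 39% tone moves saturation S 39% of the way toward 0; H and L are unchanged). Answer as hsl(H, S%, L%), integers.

hsl(280, 15%, 23%)

S moves 39% from 24 toward 0: 24 − 9.36 = 14.64 → 15.
H and L are unchanged.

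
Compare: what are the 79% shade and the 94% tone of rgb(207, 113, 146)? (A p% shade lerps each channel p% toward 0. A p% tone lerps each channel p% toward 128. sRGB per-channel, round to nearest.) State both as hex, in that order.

#2b181f, #857f81

79% shade:
  R: 207 + 0.79×(0−207) = 207 − 163.53 = 43.47 → 43
  G: 113 − 89.27 = 23.73 → 24
  B: 146 + 0.79×(0−146) = 146 − 115.34 = 30.66 → 31
  → #2b181f
94% tone:
  R: 207 − 74.26 = 132.74 → 133
  G: 113 + 0.94×(128−113) = 113 + 14.1 = 127.1 → 127
  B: 146 − 16.92 = 129.08 → 129
  → #857f81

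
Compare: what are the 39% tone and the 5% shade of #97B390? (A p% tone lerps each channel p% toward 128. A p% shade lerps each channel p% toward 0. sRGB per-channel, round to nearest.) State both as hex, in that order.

#97B390 is rgb(151, 179, 144).
39% tone:
  R: 151 − 8.97 = 142.03 → 142
  G: 179 + 0.39×(128−179) = 179 − 19.89 = 159.11 → 159
  B: 144 + 0.39×(128−144) = 144 − 6.24 = 137.76 → 138
  → #8E9F8A
5% shade:
  R: 151 − 7.55 = 143.45 → 143
  G: 179 + 0.05×(0−179) = 179 − 8.95 = 170.05 → 170
  B: 144 + 0.05×(0−144) = 144 − 7.2 = 136.8 → 137
  → #8FAA89

#8E9F8A, #8FAA89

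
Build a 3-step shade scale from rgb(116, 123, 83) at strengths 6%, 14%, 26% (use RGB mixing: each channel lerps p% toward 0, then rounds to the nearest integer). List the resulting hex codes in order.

6%: (116 − 6.96 = 109.04→109, 123 − 7.38 = 115.62→116, 83 − 4.98 = 78.02→78) → #6D744E
14%: (116 − 16.24 = 99.76→100, 123 − 17.22 = 105.78→106, 83 − 11.62 = 71.38→71) → #646A47
26%: (116 − 30.16 = 85.84→86, 123 − 31.98 = 91.02→91, 83 − 21.58 = 61.42→61) → #565B3D

#6D744E, #646A47, #565B3D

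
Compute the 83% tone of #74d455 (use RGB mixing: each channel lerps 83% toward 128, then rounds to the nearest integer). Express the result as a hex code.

#74d455 is rgb(116, 212, 85).
An 83% tone moves each channel 83% toward 128:
  R: 116 + 0.83×(128−116) = 116 + 9.96 = 125.96 → 126
  G: 212 + 0.83×(128−212) = 212 − 69.72 = 142.28 → 142
  B: 85 + 35.69 = 120.69 → 121
rgb(126, 142, 121) = #7e8e79.

#7e8e79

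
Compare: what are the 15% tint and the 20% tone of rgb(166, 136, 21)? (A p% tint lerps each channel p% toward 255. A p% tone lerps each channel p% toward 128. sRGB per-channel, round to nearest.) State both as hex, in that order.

#B39A38, #9E862A

15% tint:
  R: 166 + 0.15×(255−166) = 166 + 13.35 = 179.35 → 179
  G: 136 + 17.85 = 153.85 → 154
  B: 21 + 0.15×(255−21) = 21 + 35.1 = 56.1 → 56
  → #B39A38
20% tone:
  R: 166 − 7.6 = 158.4 → 158
  G: 136 − 1.6 = 134.4 → 134
  B: 21 + 0.2×(128−21) = 21 + 21.4 = 42.4 → 42
  → #9E862A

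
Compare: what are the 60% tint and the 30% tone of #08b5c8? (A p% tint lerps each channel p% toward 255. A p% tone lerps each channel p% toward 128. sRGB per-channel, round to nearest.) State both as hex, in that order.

#08b5c8 is rgb(8, 181, 200).
60% tint:
  R: 8 + 148.2 = 156.2 → 156
  G: 181 + 0.6×(255−181) = 181 + 44.4 = 225.4 → 225
  B: 200 + 0.6×(255−200) = 200 + 33 = 233 → 233
  → #9ce1e9
30% tone:
  R: 8 + 0.3×(128−8) = 8 + 36 = 44 → 44
  G: 181 + 0.3×(128−181) = 181 − 15.9 = 165.1 → 165
  B: 200 − 21.6 = 178.4 → 178
  → #2ca5b2

#9ce1e9, #2ca5b2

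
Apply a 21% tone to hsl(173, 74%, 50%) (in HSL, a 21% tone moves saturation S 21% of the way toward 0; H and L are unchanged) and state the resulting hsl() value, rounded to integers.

hsl(173, 58%, 50%)

S moves 21% from 74 toward 0: 74 − 15.54 = 58.46 → 58.
H and L are unchanged.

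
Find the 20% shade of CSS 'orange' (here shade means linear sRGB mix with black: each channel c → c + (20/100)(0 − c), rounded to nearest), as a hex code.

CSS orange is rgb(255, 165, 0).
A 20% shade moves each channel 20% toward 0:
  R: 255 − 51 = 204 → 204
  G: 165 + 0.2×(0−165) = 165 − 33 = 132 → 132
  B: 0 + 0.2×(0−0) = 0 + 0 = 0 → 0
rgb(204, 132, 0) = #CC8400.

#CC8400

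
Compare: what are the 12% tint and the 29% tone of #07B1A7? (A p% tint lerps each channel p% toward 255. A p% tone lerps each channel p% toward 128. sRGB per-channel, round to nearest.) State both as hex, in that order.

#07B1A7 is rgb(7, 177, 167).
12% tint:
  R: 7 + 0.12×(255−7) = 7 + 29.76 = 36.76 → 37
  G: 177 + 9.36 = 186.36 → 186
  B: 167 + 0.12×(255−167) = 167 + 10.56 = 177.56 → 178
  → #25BAB2
29% tone:
  R: 7 + 35.09 = 42.09 → 42
  G: 177 + 0.29×(128−177) = 177 − 14.21 = 162.79 → 163
  B: 167 + 0.29×(128−167) = 167 − 11.31 = 155.69 → 156
  → #2AA39C

#25BAB2, #2AA39C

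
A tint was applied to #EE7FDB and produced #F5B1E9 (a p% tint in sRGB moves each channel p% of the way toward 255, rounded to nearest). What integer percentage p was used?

#EE7FDB is rgb(238, 127, 219); #F5B1E9 is rgb(245, 177, 233).
On the G channel (widest range): 177 ≈ 127 + (p/100)(255 − 127), so p ≈ 100×(177 − 127)/(255 − 127) = 5000/128 = 39.06.
p = 39 reproduces all three channels after rounding.

39%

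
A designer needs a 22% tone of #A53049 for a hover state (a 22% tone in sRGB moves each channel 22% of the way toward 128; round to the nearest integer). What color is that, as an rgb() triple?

#A53049 is rgb(165, 48, 73).
Per channel, c → c + 0.22(128 − c):
  R: 165 + 0.22×(128−165) = 165 − 8.14 = 156.86 → 157
  G: 48 + 17.6 = 65.6 → 66
  B: 73 + 0.22×(128−73) = 73 + 12.1 = 85.1 → 85

rgb(157, 66, 85)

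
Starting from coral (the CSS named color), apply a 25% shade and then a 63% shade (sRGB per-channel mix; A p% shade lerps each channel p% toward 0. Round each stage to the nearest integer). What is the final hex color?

#472316

CSS coral is rgb(255, 127, 80).
A 25% shade moves each channel 25% toward 0:
  R: 255 − 63.75 = 191.25 → 191
  G: 127 + 0.25×(0−127) = 127 − 31.75 = 95.25 → 95
  B: 80 − 20 = 60 → 60
After the shade: rgb(191, 95, 60) = #BF5F3C.
Per channel, c → c + 0.63(0 − c):
  R: 191 + 0.63×(0−191) = 191 − 120.33 = 70.67 → 71
  G: 95 + 0.63×(0−95) = 95 − 59.85 = 35.15 → 35
  B: 60 + 0.63×(0−60) = 60 − 37.8 = 22.2 → 22
rgb(71, 35, 22) = #472316.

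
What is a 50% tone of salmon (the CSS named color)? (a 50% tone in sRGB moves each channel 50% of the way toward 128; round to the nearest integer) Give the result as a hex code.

CSS salmon is rgb(250, 128, 114).
Per channel, c → c + 0.5(128 − c):
  R: 250 − 61 = 189 → 189
  G: 128 + 0.5×(128−128) = 128 + 0 = 128 → 128
  B: 114 + 0.5×(128−114) = 114 + 7 = 121 → 121
rgb(189, 128, 121) = #BD8079.

#BD8079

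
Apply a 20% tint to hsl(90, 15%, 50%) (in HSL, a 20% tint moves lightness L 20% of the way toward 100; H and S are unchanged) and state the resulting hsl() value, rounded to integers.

L moves 20% from 50 toward 100: 50 + 10 = 60 → 60.
H and S are unchanged.

hsl(90, 15%, 60%)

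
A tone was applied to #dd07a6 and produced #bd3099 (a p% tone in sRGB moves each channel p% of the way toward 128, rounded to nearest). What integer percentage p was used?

34%

#dd07a6 is rgb(221, 7, 166); #bd3099 is rgb(189, 48, 153).
On the G channel (widest range): 48 ≈ 7 + (p/100)(128 − 7), so p ≈ 100×(48 − 7)/(128 − 7) = 4100/121 = 33.88.
p = 34 reproduces all three channels after rounding.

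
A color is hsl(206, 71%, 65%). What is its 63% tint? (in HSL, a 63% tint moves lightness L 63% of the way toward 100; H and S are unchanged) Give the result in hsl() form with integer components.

hsl(206, 71%, 87%)

L moves 63% from 65 toward 100: 65 + 22.05 = 87.05 → 87.
H and S are unchanged.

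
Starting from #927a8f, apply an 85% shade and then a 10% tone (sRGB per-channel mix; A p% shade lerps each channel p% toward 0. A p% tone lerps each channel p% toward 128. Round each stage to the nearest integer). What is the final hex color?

#927a8f is rgb(146, 122, 143).
An 85% shade moves each channel 85% toward 0:
  R: 146 + 0.85×(0−146) = 146 − 124.1 = 21.9 → 22
  G: 122 − 103.7 = 18.3 → 18
  B: 143 + 0.85×(0−143) = 143 − 121.55 = 21.45 → 21
After the shade: rgb(22, 18, 21) = #161215.
Lerp each channel 10% toward 128:
  R: 22 + 0.1×(128−22) = 22 + 10.6 = 32.6 → 33
  G: 18 + 0.1×(128−18) = 18 + 11 = 29 → 29
  B: 21 + 0.1×(128−21) = 21 + 10.7 = 31.7 → 32
rgb(33, 29, 32) = #211d20.

#211d20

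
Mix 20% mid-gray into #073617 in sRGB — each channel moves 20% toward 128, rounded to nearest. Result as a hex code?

#1f452c

#073617 is rgb(7, 54, 23).
Lerp each channel 20% toward 128:
  R: 7 + 24.2 = 31.2 → 31
  G: 54 + 14.8 = 68.8 → 69
  B: 23 + 21 = 44 → 44
rgb(31, 69, 44) = #1f452c.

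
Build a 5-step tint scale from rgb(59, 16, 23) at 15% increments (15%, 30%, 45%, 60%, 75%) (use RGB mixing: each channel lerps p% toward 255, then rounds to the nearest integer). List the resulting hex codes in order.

#58343A, #76585D, #937C7F, #B19FA2, #CEC3C5

15%: (59 + 29.4 = 88.4→88, 16 + 35.85 = 51.85→52, 23 + 34.8 = 57.8→58) → #58343A
30%: (59 + 58.8 = 117.8→118, 16 + 71.7 = 87.7→88, 23 + 69.6 = 92.6→93) → #76585D
45%: (59 + 88.2 = 147.2→147, 16 + 107.55 = 123.55→124, 23 + 104.4 = 127.4→127) → #937C7F
60%: (59 + 117.6 = 176.6→177, 16 + 143.4 = 159.4→159, 23 + 139.2 = 162.2→162) → #B19FA2
75%: (59 + 147 = 206→206, 16 + 179.25 = 195.25→195, 23 + 174 = 197→197) → #CEC3C5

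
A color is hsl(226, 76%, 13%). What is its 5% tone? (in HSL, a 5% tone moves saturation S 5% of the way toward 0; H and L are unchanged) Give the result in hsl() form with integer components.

hsl(226, 72%, 13%)

S moves 5% from 76 toward 0: 76 − 3.8 = 72.2 → 72.
H and L are unchanged.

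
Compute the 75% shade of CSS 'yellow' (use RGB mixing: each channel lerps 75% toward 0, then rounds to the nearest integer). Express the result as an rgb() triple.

rgb(64, 64, 0)

CSS yellow is rgb(255, 255, 0).
Per channel, c → c + 0.75(0 − c):
  R: 255 − 191.25 = 63.75 → 64
  G: 255 + 0.75×(0−255) = 255 − 191.25 = 63.75 → 64
  B: 0 + 0 = 0 → 0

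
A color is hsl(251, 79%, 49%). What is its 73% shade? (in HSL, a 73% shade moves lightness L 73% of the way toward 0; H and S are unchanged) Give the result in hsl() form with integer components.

hsl(251, 79%, 13%)

L moves 73% from 49 toward 0: 49 − 35.77 = 13.23 → 13.
H and S are unchanged.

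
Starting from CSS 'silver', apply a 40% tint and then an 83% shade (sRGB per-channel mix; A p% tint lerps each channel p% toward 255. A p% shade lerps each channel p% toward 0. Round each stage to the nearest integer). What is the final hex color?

#252525

CSS silver is rgb(192, 192, 192).
Lerp each channel 40% toward 255:
  R: 192 + 25.2 = 217.2 → 217
  G: 192 + 0.4×(255−192) = 192 + 25.2 = 217.2 → 217
  B: 192 + 25.2 = 217.2 → 217
After the tint: rgb(217, 217, 217) = #D9D9D9.
Per channel, c → c + 0.83(0 − c):
  R: 217 + 0.83×(0−217) = 217 − 180.11 = 36.89 → 37
  G: 217 + 0.83×(0−217) = 217 − 180.11 = 36.89 → 37
  B: 217 + 0.83×(0−217) = 217 − 180.11 = 36.89 → 37
rgb(37, 37, 37) = #252525.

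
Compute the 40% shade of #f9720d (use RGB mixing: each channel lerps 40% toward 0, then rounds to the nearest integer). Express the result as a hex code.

#954408

#f9720d is rgb(249, 114, 13).
Lerp each channel 40% toward 0:
  R: 249 − 99.6 = 149.4 → 149
  G: 114 − 45.6 = 68.4 → 68
  B: 13 + 0.4×(0−13) = 13 − 5.2 = 7.8 → 8
rgb(149, 68, 8) = #954408.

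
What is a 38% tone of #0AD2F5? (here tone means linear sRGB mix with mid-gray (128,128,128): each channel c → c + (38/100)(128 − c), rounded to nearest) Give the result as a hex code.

#37B3C9

#0AD2F5 is rgb(10, 210, 245).
A 38% tone moves each channel 38% toward 128:
  R: 10 + 0.38×(128−10) = 10 + 44.84 = 54.84 → 55
  G: 210 − 31.16 = 178.84 → 179
  B: 245 + 0.38×(128−245) = 245 − 44.46 = 200.54 → 201
rgb(55, 179, 201) = #37B3C9.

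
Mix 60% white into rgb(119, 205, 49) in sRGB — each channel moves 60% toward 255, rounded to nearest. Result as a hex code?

#c9ebad

Per channel, c → c + 0.6(255 − c):
  R: 119 + 0.6×(255−119) = 119 + 81.6 = 200.6 → 201
  G: 205 + 30 = 235 → 235
  B: 49 + 0.6×(255−49) = 49 + 123.6 = 172.6 → 173
rgb(201, 235, 173) = #c9ebad.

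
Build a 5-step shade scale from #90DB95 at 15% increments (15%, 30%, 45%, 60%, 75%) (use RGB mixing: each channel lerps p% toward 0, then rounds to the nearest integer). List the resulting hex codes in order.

#90DB95 is rgb(144, 219, 149).
15%: (144 − 21.6 = 122.4→122, 219 − 32.85 = 186.15→186, 149 − 22.35 = 126.65→127) → #7ABA7F
30%: (144 − 43.2 = 100.8→101, 219 − 65.7 = 153.3→153, 149 − 44.7 = 104.3→104) → #659968
45%: (144 − 64.8 = 79.2→79, 219 − 98.55 = 120.45→120, 149 − 67.05 = 81.95→82) → #4F7852
60%: (144 − 86.4 = 57.6→58, 219 − 131.4 = 87.6→88, 149 − 89.4 = 59.6→60) → #3A583C
75%: (144 − 108 = 36→36, 219 − 164.25 = 54.75→55, 149 − 111.75 = 37.25→37) → #243725

#7ABA7F, #659968, #4F7852, #3A583C, #243725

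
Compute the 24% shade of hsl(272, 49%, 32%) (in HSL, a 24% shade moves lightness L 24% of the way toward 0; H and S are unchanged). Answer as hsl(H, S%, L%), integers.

L moves 24% from 32 toward 0: 32 − 7.68 = 24.32 → 24.
H and S are unchanged.

hsl(272, 49%, 24%)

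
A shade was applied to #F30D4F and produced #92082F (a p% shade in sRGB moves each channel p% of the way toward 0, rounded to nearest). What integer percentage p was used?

40%

#F30D4F is rgb(243, 13, 79); #92082F is rgb(146, 8, 47).
On the R channel (widest range): 146 ≈ 243 + (p/100)(0 − 243), so p ≈ 100×(146 − 243)/(0 − 243) = -9700/-243 = 39.92.
p = 40 reproduces all three channels after rounding.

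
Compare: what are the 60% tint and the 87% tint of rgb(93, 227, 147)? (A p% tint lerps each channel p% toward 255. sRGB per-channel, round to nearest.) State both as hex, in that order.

60% tint:
  R: 93 + 0.6×(255−93) = 93 + 97.2 = 190.2 → 190
  G: 227 + 0.6×(255−227) = 227 + 16.8 = 243.8 → 244
  B: 147 + 64.8 = 211.8 → 212
  → #bef4d4
87% tint:
  R: 93 + 140.94 = 233.94 → 234
  G: 227 + 0.87×(255−227) = 227 + 24.36 = 251.36 → 251
  B: 147 + 0.87×(255−147) = 147 + 93.96 = 240.96 → 241
  → #eafbf1

#bef4d4, #eafbf1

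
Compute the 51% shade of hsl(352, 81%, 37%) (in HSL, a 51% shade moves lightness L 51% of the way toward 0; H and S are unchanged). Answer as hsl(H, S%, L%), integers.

hsl(352, 81%, 18%)

L moves 51% from 37 toward 0: 37 − 18.87 = 18.13 → 18.
H and S are unchanged.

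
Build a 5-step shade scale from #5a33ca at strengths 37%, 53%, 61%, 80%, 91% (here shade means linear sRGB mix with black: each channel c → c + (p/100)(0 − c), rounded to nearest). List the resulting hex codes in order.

#5a33ca is rgb(90, 51, 202).
37%: (90 − 33.3 = 56.7→57, 51 − 18.87 = 32.13→32, 202 − 74.74 = 127.26→127) → #39207f
53%: (90 − 47.7 = 42.3→42, 51 − 27.03 = 23.97→24, 202 − 107.06 = 94.94→95) → #2a185f
61%: (90 − 54.9 = 35.1→35, 51 − 31.11 = 19.89→20, 202 − 123.22 = 78.78→79) → #23144f
80%: (90 − 72 = 18→18, 51 − 40.8 = 10.2→10, 202 − 161.6 = 40.4→40) → #120a28
91%: (90 − 81.9 = 8.1→8, 51 − 46.41 = 4.59→5, 202 − 183.82 = 18.18→18) → #080512

#39207f, #2a185f, #23144f, #120a28, #080512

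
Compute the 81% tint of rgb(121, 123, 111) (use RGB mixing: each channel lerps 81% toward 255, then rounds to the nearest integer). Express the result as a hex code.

#e6e6e4

Per channel, c → c + 0.81(255 − c):
  R: 121 + 108.54 = 229.54 → 230
  G: 123 + 106.92 = 229.92 → 230
  B: 111 + 0.81×(255−111) = 111 + 116.64 = 227.64 → 228
rgb(230, 230, 228) = #e6e6e4.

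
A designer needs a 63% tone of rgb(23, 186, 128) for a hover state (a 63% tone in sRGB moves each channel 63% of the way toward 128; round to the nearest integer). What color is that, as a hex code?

#599580

Lerp each channel 63% toward 128:
  R: 23 + 66.15 = 89.15 → 89
  G: 186 + 0.63×(128−186) = 186 − 36.54 = 149.46 → 149
  B: 128 + 0.63×(128−128) = 128 + 0 = 128 → 128
rgb(89, 149, 128) = #599580.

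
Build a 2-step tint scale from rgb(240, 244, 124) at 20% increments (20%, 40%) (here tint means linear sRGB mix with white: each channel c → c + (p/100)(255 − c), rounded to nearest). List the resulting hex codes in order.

#f3f696, #f6f8b0

20%: (240 + 3 = 243→243, 244 + 2.2 = 246.2→246, 124 + 26.2 = 150.2→150) → #f3f696
40%: (240 + 6 = 246→246, 244 + 4.4 = 248.4→248, 124 + 52.4 = 176.4→176) → #f6f8b0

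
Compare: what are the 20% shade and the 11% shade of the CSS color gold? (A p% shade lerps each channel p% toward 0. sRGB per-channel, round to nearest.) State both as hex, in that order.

CSS gold is rgb(255, 215, 0).
20% shade:
  R: 255 + 0.2×(0−255) = 255 − 51 = 204 → 204
  G: 215 + 0.2×(0−215) = 215 − 43 = 172 → 172
  B: 0 + 0.2×(0−0) = 0 + 0 = 0 → 0
  → #ccac00
11% shade:
  R: 255 + 0.11×(0−255) = 255 − 28.05 = 226.95 → 227
  G: 215 + 0.11×(0−215) = 215 − 23.65 = 191.35 → 191
  B: 0 + 0 = 0 → 0
  → #e3bf00

#ccac00, #e3bf00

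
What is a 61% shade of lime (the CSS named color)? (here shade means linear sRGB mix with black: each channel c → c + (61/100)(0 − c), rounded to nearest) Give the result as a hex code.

#006300

CSS lime is rgb(0, 255, 0).
Lerp each channel 61% toward 0:
  R: 0 + 0.61×(0−0) = 0 + 0 = 0 → 0
  G: 255 − 155.55 = 99.45 → 99
  B: 0 + 0.61×(0−0) = 0 + 0 = 0 → 0
rgb(0, 99, 0) = #006300.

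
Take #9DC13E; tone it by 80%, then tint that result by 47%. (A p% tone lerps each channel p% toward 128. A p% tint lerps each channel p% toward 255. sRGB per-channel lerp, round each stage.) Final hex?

#9DC13E is rgb(157, 193, 62).
Per channel, c → c + 0.8(128 − c):
  R: 157 − 23.2 = 133.8 → 134
  G: 193 − 52 = 141 → 141
  B: 62 + 0.8×(128−62) = 62 + 52.8 = 114.8 → 115
After the tone: rgb(134, 141, 115) = #868D73.
A 47% tint moves each channel 47% toward 255:
  R: 134 + 56.87 = 190.87 → 191
  G: 141 + 53.58 = 194.58 → 195
  B: 115 + 65.8 = 180.8 → 181
rgb(191, 195, 181) = #BFC3B5.

#BFC3B5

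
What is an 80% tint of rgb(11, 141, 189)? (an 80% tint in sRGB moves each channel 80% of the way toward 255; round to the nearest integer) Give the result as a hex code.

#cee8f2

Per channel, c → c + 0.8(255 − c):
  R: 11 + 195.2 = 206.2 → 206
  G: 141 + 91.2 = 232.2 → 232
  B: 189 + 0.8×(255−189) = 189 + 52.8 = 241.8 → 242
rgb(206, 232, 242) = #cee8f2.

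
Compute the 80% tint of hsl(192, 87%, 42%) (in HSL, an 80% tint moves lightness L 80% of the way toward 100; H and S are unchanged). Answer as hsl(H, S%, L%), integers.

L moves 80% from 42 toward 100: 42 + 46.4 = 88.4 → 88.
H and S are unchanged.

hsl(192, 87%, 88%)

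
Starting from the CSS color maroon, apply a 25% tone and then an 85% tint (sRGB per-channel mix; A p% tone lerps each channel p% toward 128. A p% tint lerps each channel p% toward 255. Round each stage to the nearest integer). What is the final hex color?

CSS maroon is rgb(128, 0, 0).
Per channel, c → c + 0.25(128 − c):
  R: 128 + 0.25×(128−128) = 128 + 0 = 128 → 128
  G: 0 + 0.25×(128−0) = 0 + 32 = 32 → 32
  B: 0 + 32 = 32 → 32
After the tone: rgb(128, 32, 32) = #802020.
Per channel, c → c + 0.85(255 − c):
  R: 128 + 107.95 = 235.95 → 236
  G: 32 + 189.55 = 221.55 → 222
  B: 32 + 0.85×(255−32) = 32 + 189.55 = 221.55 → 222
rgb(236, 222, 222) = #ECDEDE.

#ECDEDE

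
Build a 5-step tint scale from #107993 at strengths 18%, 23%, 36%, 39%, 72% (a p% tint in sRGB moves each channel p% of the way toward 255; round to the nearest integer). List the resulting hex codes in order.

#3b91a6, #4798ac, #66a9ba, #6dadbd, #bcd9e1

#107993 is rgb(16, 121, 147).
18%: (16 + 43.02 = 59.02→59, 121 + 24.12 = 145.12→145, 147 + 19.44 = 166.44→166) → #3b91a6
23%: (16 + 54.97 = 70.97→71, 121 + 30.82 = 151.82→152, 147 + 24.84 = 171.84→172) → #4798ac
36%: (16 + 86.04 = 102.04→102, 121 + 48.24 = 169.24→169, 147 + 38.88 = 185.88→186) → #66a9ba
39%: (16 + 93.21 = 109.21→109, 121 + 52.26 = 173.26→173, 147 + 42.12 = 189.12→189) → #6dadbd
72%: (16 + 172.08 = 188.08→188, 121 + 96.48 = 217.48→217, 147 + 77.76 = 224.76→225) → #bcd9e1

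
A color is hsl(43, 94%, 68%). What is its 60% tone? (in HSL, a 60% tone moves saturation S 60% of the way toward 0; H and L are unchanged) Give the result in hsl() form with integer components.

S moves 60% from 94 toward 0: 94 − 56.4 = 37.6 → 38.
H and L are unchanged.

hsl(43, 38%, 68%)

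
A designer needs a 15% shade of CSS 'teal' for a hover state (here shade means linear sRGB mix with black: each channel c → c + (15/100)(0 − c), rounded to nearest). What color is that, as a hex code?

#006d6d

CSS teal is rgb(0, 128, 128).
A 15% shade moves each channel 15% toward 0:
  R: 0 + 0.15×(0−0) = 0 + 0 = 0 → 0
  G: 128 + 0.15×(0−128) = 128 − 19.2 = 108.8 → 109
  B: 128 − 19.2 = 108.8 → 109
rgb(0, 109, 109) = #006d6d.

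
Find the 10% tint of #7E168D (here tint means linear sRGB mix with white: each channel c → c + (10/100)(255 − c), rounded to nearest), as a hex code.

#8B2D98

#7E168D is rgb(126, 22, 141).
Per channel, c → c + 0.1(255 − c):
  R: 126 + 0.1×(255−126) = 126 + 12.9 = 138.9 → 139
  G: 22 + 0.1×(255−22) = 22 + 23.3 = 45.3 → 45
  B: 141 + 0.1×(255−141) = 141 + 11.4 = 152.4 → 152
rgb(139, 45, 152) = #8B2D98.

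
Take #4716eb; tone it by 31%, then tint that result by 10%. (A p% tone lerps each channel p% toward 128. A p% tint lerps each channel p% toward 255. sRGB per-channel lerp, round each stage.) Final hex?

#4716eb is rgb(71, 22, 235).
Lerp each channel 31% toward 128:
  R: 71 + 0.31×(128−71) = 71 + 17.67 = 88.67 → 89
  G: 22 + 32.86 = 54.86 → 55
  B: 235 + 0.31×(128−235) = 235 − 33.17 = 201.83 → 202
After the tone: rgb(89, 55, 202) = #5937ca.
Lerp each channel 10% toward 255:
  R: 89 + 16.6 = 105.6 → 106
  G: 55 + 20 = 75 → 75
  B: 202 + 0.1×(255−202) = 202 + 5.3 = 207.3 → 207
rgb(106, 75, 207) = #6a4bcf.

#6a4bcf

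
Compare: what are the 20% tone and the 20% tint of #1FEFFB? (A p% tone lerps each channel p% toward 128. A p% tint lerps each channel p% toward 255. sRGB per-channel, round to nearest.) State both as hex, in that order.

#32D9E2, #4CF2FC

#1FEFFB is rgb(31, 239, 251).
20% tone:
  R: 31 + 0.2×(128−31) = 31 + 19.4 = 50.4 → 50
  G: 239 + 0.2×(128−239) = 239 − 22.2 = 216.8 → 217
  B: 251 − 24.6 = 226.4 → 226
  → #32D9E2
20% tint:
  R: 31 + 44.8 = 75.8 → 76
  G: 239 + 3.2 = 242.2 → 242
  B: 251 + 0.2×(255−251) = 251 + 0.8 = 251.8 → 252
  → #4CF2FC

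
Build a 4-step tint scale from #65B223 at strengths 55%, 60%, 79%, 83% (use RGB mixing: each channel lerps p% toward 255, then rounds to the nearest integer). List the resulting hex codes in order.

#65B223 is rgb(101, 178, 35).
55%: (101 + 84.7 = 185.7→186, 178 + 42.35 = 220.35→220, 35 + 121 = 156→156) → #BADC9C
60%: (101 + 92.4 = 193.4→193, 178 + 46.2 = 224.2→224, 35 + 132 = 167→167) → #C1E0A7
79%: (101 + 121.66 = 222.66→223, 178 + 60.83 = 238.83→239, 35 + 173.8 = 208.8→209) → #DFEFD1
83%: (101 + 127.82 = 228.82→229, 178 + 63.91 = 241.91→242, 35 + 182.6 = 217.6→218) → #E5F2DA

#BADC9C, #C1E0A7, #DFEFD1, #E5F2DA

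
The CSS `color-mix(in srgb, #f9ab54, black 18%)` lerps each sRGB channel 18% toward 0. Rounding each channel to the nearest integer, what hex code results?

#f9ab54 is rgb(249, 171, 84).
Per channel, c → c + 0.18(0 − c):
  R: 249 − 44.82 = 204.18 → 204
  G: 171 − 30.78 = 140.22 → 140
  B: 84 + 0.18×(0−84) = 84 − 15.12 = 68.88 → 69
rgb(204, 140, 69) = #cc8c45.

#cc8c45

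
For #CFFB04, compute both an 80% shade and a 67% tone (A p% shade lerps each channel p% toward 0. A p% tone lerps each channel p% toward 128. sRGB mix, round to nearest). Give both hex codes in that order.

#293201, #9AA957

#CFFB04 is rgb(207, 251, 4).
80% shade:
  R: 207 + 0.8×(0−207) = 207 − 165.6 = 41.4 → 41
  G: 251 − 200.8 = 50.2 → 50
  B: 4 + 0.8×(0−4) = 4 − 3.2 = 0.8 → 1
  → #293201
67% tone:
  R: 207 − 52.93 = 154.07 → 154
  G: 251 − 82.41 = 168.59 → 169
  B: 4 + 0.67×(128−4) = 4 + 83.08 = 87.08 → 87
  → #9AA957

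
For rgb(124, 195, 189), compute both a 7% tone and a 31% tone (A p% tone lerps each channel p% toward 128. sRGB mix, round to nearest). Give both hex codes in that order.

7% tone:
  R: 124 + 0.07×(128−124) = 124 + 0.28 = 124.28 → 124
  G: 195 − 4.69 = 190.31 → 190
  B: 189 − 4.27 = 184.73 → 185
  → #7cbeb9
31% tone:
  R: 124 + 0.31×(128−124) = 124 + 1.24 = 125.24 → 125
  G: 195 + 0.31×(128−195) = 195 − 20.77 = 174.23 → 174
  B: 189 + 0.31×(128−189) = 189 − 18.91 = 170.09 → 170
  → #7daeaa

#7cbeb9, #7daeaa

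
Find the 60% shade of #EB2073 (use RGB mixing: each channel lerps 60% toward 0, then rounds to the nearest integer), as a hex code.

#5E0D2E

#EB2073 is rgb(235, 32, 115).
Per channel, c → c + 0.6(0 − c):
  R: 235 + 0.6×(0−235) = 235 − 141 = 94 → 94
  G: 32 + 0.6×(0−32) = 32 − 19.2 = 12.8 → 13
  B: 115 + 0.6×(0−115) = 115 − 69 = 46 → 46
rgb(94, 13, 46) = #5E0D2E.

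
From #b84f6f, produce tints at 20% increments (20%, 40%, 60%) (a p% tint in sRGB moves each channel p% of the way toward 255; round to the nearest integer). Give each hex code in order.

#b84f6f is rgb(184, 79, 111).
20%: (184 + 14.2 = 198.2→198, 79 + 35.2 = 114.2→114, 111 + 28.8 = 139.8→140) → #c6728c
40%: (184 + 28.4 = 212.4→212, 79 + 70.4 = 149.4→149, 111 + 57.6 = 168.6→169) → #d495a9
60%: (184 + 42.6 = 226.6→227, 79 + 105.6 = 184.6→185, 111 + 86.4 = 197.4→197) → #e3b9c5

#c6728c, #d495a9, #e3b9c5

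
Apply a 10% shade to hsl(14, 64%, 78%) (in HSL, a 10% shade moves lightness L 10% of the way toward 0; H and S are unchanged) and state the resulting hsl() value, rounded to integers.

L moves 10% from 78 toward 0: 78 − 7.8 = 70.2 → 70.
H and S are unchanged.

hsl(14, 64%, 70%)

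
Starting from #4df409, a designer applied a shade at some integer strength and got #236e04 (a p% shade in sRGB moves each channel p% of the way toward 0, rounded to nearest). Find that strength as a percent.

55%

#4df409 is rgb(77, 244, 9); #236e04 is rgb(35, 110, 4).
On the G channel (widest range): 110 ≈ 244 + (p/100)(0 − 244), so p ≈ 100×(110 − 244)/(0 − 244) = -13400/-244 = 54.92.
p = 55 reproduces all three channels after rounding.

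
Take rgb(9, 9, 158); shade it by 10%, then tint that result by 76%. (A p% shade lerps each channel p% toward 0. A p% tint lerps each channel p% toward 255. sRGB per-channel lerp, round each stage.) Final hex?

Per channel, c → c + 0.1(0 − c):
  R: 9 + 0.1×(0−9) = 9 − 0.9 = 8.1 → 8
  G: 9 − 0.9 = 8.1 → 8
  B: 158 − 15.8 = 142.2 → 142
After the shade: rgb(8, 8, 142) = #08088E.
A 76% tint moves each channel 76% toward 255:
  R: 8 + 0.76×(255−8) = 8 + 187.72 = 195.72 → 196
  G: 8 + 0.76×(255−8) = 8 + 187.72 = 195.72 → 196
  B: 142 + 85.88 = 227.88 → 228
rgb(196, 196, 228) = #C4C4E4.

#C4C4E4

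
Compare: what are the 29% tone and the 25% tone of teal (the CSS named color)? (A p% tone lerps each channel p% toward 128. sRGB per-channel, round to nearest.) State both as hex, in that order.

CSS teal is rgb(0, 128, 128).
29% tone:
  R: 0 + 37.12 = 37.12 → 37
  G: 128 + 0 = 128 → 128
  B: 128 + 0 = 128 → 128
  → #258080
25% tone:
  R: 0 + 0.25×(128−0) = 0 + 32 = 32 → 32
  G: 128 + 0.25×(128−128) = 128 + 0 = 128 → 128
  B: 128 + 0.25×(128−128) = 128 + 0 = 128 → 128
  → #208080

#258080, #208080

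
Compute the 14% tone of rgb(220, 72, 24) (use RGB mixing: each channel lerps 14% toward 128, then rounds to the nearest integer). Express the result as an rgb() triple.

rgb(207, 80, 39)

Per channel, c → c + 0.14(128 − c):
  R: 220 − 12.88 = 207.12 → 207
  G: 72 + 0.14×(128−72) = 72 + 7.84 = 79.84 → 80
  B: 24 + 0.14×(128−24) = 24 + 14.56 = 38.56 → 39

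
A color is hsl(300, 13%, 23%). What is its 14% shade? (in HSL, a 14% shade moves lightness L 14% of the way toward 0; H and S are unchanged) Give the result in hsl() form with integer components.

L moves 14% from 23 toward 0: 23 − 3.22 = 19.78 → 20.
H and S are unchanged.

hsl(300, 13%, 20%)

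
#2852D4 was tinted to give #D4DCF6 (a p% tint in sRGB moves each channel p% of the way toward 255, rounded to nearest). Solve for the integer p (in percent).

80%

#2852D4 is rgb(40, 82, 212); #D4DCF6 is rgb(212, 220, 246).
On the R channel (widest range): 212 ≈ 40 + (p/100)(255 − 40), so p ≈ 100×(212 − 40)/(255 − 40) = 17200/215 = 80.00.
p = 80 reproduces all three channels after rounding.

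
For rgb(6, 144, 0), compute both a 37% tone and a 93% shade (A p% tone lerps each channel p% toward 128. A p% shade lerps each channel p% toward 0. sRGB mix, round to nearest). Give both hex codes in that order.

37% tone:
  R: 6 + 0.37×(128−6) = 6 + 45.14 = 51.14 → 51
  G: 144 − 5.92 = 138.08 → 138
  B: 0 + 0.37×(128−0) = 0 + 47.36 = 47.36 → 47
  → #338a2f
93% shade:
  R: 6 + 0.93×(0−6) = 6 − 5.58 = 0.42 → 0
  G: 144 + 0.93×(0−144) = 144 − 133.92 = 10.08 → 10
  B: 0 + 0 = 0 → 0
  → #000a00

#338a2f, #000a00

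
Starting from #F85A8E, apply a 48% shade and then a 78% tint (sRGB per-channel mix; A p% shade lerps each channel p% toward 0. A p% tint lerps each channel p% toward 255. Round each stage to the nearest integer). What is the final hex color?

#F85A8E is rgb(248, 90, 142).
Lerp each channel 48% toward 0:
  R: 248 − 119.04 = 128.96 → 129
  G: 90 + 0.48×(0−90) = 90 − 43.2 = 46.8 → 47
  B: 142 + 0.48×(0−142) = 142 − 68.16 = 73.84 → 74
After the shade: rgb(129, 47, 74) = #812F4A.
A 78% tint moves each channel 78% toward 255:
  R: 129 + 0.78×(255−129) = 129 + 98.28 = 227.28 → 227
  G: 47 + 162.24 = 209.24 → 209
  B: 74 + 141.18 = 215.18 → 215
rgb(227, 209, 215) = #E3D1D7.

#E3D1D7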